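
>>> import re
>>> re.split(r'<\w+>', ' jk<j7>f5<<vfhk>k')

[' jk', 'f5<', 'k']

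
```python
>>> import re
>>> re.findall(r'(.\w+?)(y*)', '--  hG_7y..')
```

[(' h', ''), ('G_', ''), ('7y', '')]

A non-greedy quantifier consumes as few characters as it can — just enough that the remainder of the pattern still matches from where it stops; whatever follows it matches normally.
Multiple groups make `findall` return tuples — one 2-tuple for each match.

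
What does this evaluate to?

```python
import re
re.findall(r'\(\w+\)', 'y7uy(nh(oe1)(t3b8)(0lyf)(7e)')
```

Scanning left to right: at [7:12] → '(oe1)'; at [12:18] → '(t3b8)'; at [18:24] → '(0lyf)'; at [24:28] → '(7e)'.
`findall` yields the raw match text (4 of them) because the pattern has no groups.

['(oe1)', '(t3b8)', '(0lyf)', '(7e)']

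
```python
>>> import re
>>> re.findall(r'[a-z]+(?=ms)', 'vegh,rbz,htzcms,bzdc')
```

The lookaround is zero-width — it requires the adjacent text to match without consuming it, so the asserted text isn't part of the match.
With no groups in the pattern, `findall` gives back each whole match — 1 here.

['htzc']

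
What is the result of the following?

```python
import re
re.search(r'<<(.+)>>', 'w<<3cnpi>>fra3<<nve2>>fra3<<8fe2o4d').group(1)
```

'3cnpi>>fra3<<nve2'

The match spans [1:22] → '<<3cnpi>>fra3<<nve2>>'.
Captured: group 1 = '3cnpi>>fra3<<nve2'.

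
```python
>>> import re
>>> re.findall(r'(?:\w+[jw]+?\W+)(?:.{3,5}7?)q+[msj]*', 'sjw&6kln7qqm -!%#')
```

['sjw&6kln7qqm']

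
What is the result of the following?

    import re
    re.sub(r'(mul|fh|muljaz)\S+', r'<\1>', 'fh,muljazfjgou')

'<fh>'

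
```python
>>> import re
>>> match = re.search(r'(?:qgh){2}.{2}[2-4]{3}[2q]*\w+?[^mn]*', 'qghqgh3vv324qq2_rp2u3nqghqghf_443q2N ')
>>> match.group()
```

'qghqghf_443q2N '

The pattern matches the literal 'qgh' repeated 2 times, then exactly 2 of any character; then exactly 3 of a character in [2-4], then zero or more of one of [2q], then one or more of a word character (lazy); then zero or more of any character except [mn].
The match spans [22:37] → 'qghqghf_443q2N '.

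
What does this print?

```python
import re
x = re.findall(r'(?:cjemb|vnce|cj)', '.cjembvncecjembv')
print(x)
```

Alternation isn't longest-match — the leftmost alternative that fits at this position is chosen.
No capturing groups, so `findall` returns the 3 full match strings.

['cjemb', 'vnce', 'cjemb']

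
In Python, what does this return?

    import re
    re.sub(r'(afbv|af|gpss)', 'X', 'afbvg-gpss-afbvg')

'Xg-X-Xg'

Alternation isn't longest-match — the leftmost alternative that fits at this position is chosen.
Matches: at [0:4] → 'afbv'; at [6:10] → 'gpss'; at [11:15] → 'afbv'.
`sub` substitutes 'X' at each match site.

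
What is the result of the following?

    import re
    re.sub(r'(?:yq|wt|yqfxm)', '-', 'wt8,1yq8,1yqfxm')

`|` is ordered: at each position the engine commits to the first alternative that works.
Matches: at [0:2] → 'wt'; at [5:7] → 'yq'; at [10:12] → 'yq'.
Each match is replaced by '-'.

'-8,1-8,1-fxm'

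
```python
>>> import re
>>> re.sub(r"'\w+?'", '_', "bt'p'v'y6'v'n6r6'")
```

Matches: at [2:5] → "'p'"; at [6:10] → "'y6'"; at [11:17] → "'n6r6'".
Each match is replaced by '_'.

'bt_v_v_'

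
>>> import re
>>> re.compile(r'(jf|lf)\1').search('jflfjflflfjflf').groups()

`\1` has to match the exact text group 1 already captured.
Unlike `match`, `search` isn't anchored — it looks for the pattern anywhere in the string.
The match spans [6:10] → 'lflf'.
Captured: group 1 = 'lf'.

('lf',)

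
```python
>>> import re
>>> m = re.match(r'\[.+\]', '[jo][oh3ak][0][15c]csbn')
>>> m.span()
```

With `match`, the pattern is implicitly anchored at the beginning.
The match spans [0:19] → '[jo][oh3ak][0][15c]'.

(0, 19)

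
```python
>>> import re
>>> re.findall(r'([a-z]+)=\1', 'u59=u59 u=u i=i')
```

['u', 'i']

A backreference is literal: `\1` must see the identical characters the first group matched.
Matches: at [8:11] match 'u=u', group 1 = 'u'; at [12:15] match 'i=i', group 1 = 'i'.
One capturing group, so `findall` returns just the captured substring from each match — 2 in all.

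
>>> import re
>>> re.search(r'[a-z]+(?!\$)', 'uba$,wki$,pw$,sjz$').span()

(0, 2)

A negative assertion filters positions out without eating any characters.
`re.search` scans for the first position where the pattern succeeds.
The match spans [0:2] → 'ub'.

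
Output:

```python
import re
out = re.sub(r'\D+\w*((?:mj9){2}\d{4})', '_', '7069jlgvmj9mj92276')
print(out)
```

7069_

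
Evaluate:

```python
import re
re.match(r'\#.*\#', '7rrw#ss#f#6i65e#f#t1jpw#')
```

None

`re.match` won't scan ahead — the pattern has to work from the very first character.
Here position 0 doesn't satisfy it, so the call returns None.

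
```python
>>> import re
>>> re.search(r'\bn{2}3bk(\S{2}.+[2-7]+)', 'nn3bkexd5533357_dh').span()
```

This matches a word boundary (`\b`, zero-width); then exactly 2 of a literal 'n', then the literal '3bk'; then exactly 2 of a non-whitespace character, then one or more of any character, then one or more of a character in [2-7] (captured).
The match spans [0:15] → 'nn3bkexd5533357'.

(0, 15)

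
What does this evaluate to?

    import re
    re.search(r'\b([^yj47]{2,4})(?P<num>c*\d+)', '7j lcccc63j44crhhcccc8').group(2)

'cc63'

The pattern matches a word boundary (`\b`, zero-width); then 2 to 4 of any character except [yj47] (captured); then zero or more of a literal 'c', then one or more of a digit (captured as 'num').
`search` walks the string left to right and returns the first match it finds.
The match spans [2:10] → ' lcccc63'.
Captured: group 1 = ' lcc', group 2 = 'cc63'.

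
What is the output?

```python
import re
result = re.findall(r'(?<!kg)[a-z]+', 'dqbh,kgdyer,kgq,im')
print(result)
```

['dqbh', 'kgdyer', 'kgq', 'im']

A negative assertion filters positions out without eating any characters.
Matches: at [0:4] → 'dqbh'; at [5:11] → 'kgdyer'; at [12:15] → 'kgq'; at [16:18] → 'im'.
Since nothing is captured, `findall` lists the 4 matched substrings directly.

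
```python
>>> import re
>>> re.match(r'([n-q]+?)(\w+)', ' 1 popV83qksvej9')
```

None

Pattern: one or more of a character in [n-q] (lazy) (captured); then one or more of a word character (captured).
`re.match` won't scan ahead — the pattern has to work from the very first character.
Here the string doesn't start with a match, so the call returns None.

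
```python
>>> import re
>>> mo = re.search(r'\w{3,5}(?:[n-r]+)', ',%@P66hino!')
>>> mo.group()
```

'P66hino'

The pattern matches 3 to 5 of a word character; then one or more of a character in [n-r] (non-capturing group).
The match spans [3:10] → 'P66hino'.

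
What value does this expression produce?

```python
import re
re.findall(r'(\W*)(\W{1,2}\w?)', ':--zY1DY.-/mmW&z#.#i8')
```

[(':-', '-z'), ('.-', '/m'), ('', '&z'), ('#.', '#i')]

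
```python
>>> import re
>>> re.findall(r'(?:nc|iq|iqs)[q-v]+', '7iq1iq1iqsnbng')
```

Scanning left to right: at [7:10] → 'iqs'.
With no groups in the pattern, `findall` gives back each whole match — 1 here.

['iqs']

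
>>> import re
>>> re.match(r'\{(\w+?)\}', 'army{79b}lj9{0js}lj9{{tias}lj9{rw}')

None

`re.match` won't scan ahead — the pattern has to work from the very first character.
Here the string doesn't start with a match, so the call returns None.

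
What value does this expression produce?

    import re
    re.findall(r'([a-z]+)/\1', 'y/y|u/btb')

['y']

`\1` has to match the exact text group 1 already captured.
Matches: at [0:3] match 'y/y', group 1 = 'y'.
One capturing group, so `findall` returns just the captured substring from the one match — 1 in all.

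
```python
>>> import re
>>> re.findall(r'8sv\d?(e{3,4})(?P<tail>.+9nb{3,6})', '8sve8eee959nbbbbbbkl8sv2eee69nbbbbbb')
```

[('eee', '69nbbbbbb')]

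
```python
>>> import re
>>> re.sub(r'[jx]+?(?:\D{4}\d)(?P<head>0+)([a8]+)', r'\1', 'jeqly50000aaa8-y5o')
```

'0000-y5o'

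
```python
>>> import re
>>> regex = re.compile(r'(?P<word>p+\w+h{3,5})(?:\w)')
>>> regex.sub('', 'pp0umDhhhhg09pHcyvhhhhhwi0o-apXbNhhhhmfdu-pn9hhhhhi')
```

Each match is replaced by ''.

'i0o-afdu-'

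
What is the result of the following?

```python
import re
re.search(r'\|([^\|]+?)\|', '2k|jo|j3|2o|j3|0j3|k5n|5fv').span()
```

`re.search` scans for the first position where the pattern succeeds.
The match spans [2:6] → '|jo|'.
Captured: group 1 = 'jo'.

(2, 6)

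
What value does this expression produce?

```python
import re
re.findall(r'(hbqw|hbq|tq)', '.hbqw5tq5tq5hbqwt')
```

`|` is ordered: at each position the engine commits to the first alternative that works.
With a single group, `findall` returns only what that group captured — 4 items.

['hbqw', 'tq', 'tq', 'hbqw']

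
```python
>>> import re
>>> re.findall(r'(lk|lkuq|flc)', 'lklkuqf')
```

The regex engine tests alternatives in the order written; an earlier branch that matches wins even if a later one would match more.
Walking the string: at [0:2] match 'lk', group 1 = 'lk'; at [2:4] match 'lk', group 1 = 'lk'.
Because there's exactly one group, `findall` drops the full match and keeps group 1 from each hit.

['lk', 'lk']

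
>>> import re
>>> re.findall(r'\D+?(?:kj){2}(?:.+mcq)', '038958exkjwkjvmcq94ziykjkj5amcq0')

['ziykjkj5amcq']

Pattern: one or more of a non-digit (lazy), then the literal 'kj' repeated 2 times; then one or more of any character, then the literal 'mcq' (non-capturing group).
Matches: at [19:31] → 'ziykjkj5amcq'.
`findall` yields the raw match text (1 of them) because the pattern has no groups.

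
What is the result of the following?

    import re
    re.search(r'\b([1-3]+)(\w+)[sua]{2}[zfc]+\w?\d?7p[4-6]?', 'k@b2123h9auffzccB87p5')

None

The pattern matches a word boundary (`\b`, zero-width); then one or more of a character in [1-3] (captured); then one or more of a word character (captured); then exactly 2 of one of [sua], then one or more of one of [zfc], then optionally a word character; then optionally a digit; then the literal '7p', then optionally a character in [4-6].
Unlike `match`, `search` isn't anchored — it looks for the pattern anywhere in the string.
Here no position works, so the call returns None.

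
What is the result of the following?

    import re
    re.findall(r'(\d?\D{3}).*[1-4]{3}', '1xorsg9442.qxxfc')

['1xor']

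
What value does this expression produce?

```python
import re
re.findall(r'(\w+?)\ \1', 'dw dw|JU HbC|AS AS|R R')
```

`\1` is not a pattern — it's the concrete string captured by group 1, re-applied verbatim.
Walking the string: at [0:5] match 'dw dw', group 1 = 'dw'; at [13:18] match 'AS AS', group 1 = 'AS'; at [19:22] match 'R R', group 1 = 'R'.
`findall` collects group 1 from each match (3 total).

['dw', 'AS', 'R']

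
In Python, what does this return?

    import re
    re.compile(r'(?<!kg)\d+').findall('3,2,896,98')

['3', '2', '896', '98']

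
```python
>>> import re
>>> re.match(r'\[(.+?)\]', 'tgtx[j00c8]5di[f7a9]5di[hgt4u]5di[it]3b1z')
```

None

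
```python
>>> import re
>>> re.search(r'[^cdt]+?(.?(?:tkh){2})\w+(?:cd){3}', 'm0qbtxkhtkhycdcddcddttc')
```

None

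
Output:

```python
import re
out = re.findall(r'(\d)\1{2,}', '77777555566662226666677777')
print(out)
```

['7', '5', '6', '2', '6', '7']

`\1` is not a pattern — it's the concrete string captured by group 1, re-applied verbatim.
Scanning left to right: at [0:5] match '77777', group 1 = '7'; at [5:9] match '5555', group 1 = '5'; at [9:13] match '6666', group 1 = '6'; at [13:16] match '222', group 1 = '2'; at [16:21] match '66666', group 1 = '6'; ….
`findall` collects group 1 from each match (6 total).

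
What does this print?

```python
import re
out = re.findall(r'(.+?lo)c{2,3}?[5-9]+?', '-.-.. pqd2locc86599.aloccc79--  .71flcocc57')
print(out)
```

['-.-.. pqd2lo', '6599.alo']

The pattern matches one or more of any character (lazy), then the literal 'lo' (captured); then 2 to 3 of the literal 'c' (lazy), then one or more of a character in [5-9] (lazy).
A `+?`/`*?`/`{m,n}?` starts at its minimum and grows only as far as needed for what follows to match.
Matches: at [0:15] match '-.-.. pqd2locc8', group 1 = '-.-.. pqd2lo'; at [15:27] match '6599.aloccc7', group 1 = '6599.alo'.
One capturing group, so `findall` returns just the captured substring from each match — 2 in all.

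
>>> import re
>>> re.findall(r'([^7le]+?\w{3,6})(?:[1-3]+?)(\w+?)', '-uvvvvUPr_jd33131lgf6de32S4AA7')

[('-uvvvvUPr_jd', '3'), ('131lgf6de', '2')]

The `?` after the quantifier makes it lazy — it takes as little as possible before letting the rest of the pattern try.
Multiple groups make `findall` return tuples — one 2-tuple for each match.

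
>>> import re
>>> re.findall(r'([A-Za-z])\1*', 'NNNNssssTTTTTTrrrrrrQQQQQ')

`\1` has to match the exact text group 1 already captured.
Walking the string: at [0:4] match 'NNNN', group 1 = 'N'; at [4:8] match 'ssss', group 1 = 's'; at [8:14] match 'TTTTTT', group 1 = 'T'; at [14:20] match 'rrrrrr', group 1 = 'r'; at [20:25] match 'QQQQQ', group 1 = 'Q'.
With a single group, `findall` returns only what that group captured — 5 items.

['N', 's', 'T', 'r', 'Q']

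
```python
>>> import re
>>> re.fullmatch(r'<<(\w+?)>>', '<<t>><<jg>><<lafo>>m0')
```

`re.fullmatch` requires the pattern to consume the entire string.
Here the pattern can't cover the whole string, so the call returns None.

None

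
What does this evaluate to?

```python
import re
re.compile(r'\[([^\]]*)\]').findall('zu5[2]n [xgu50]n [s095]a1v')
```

['2', 'xgu50', 's095']

Walking the string: at [3:6] match '[2]', group 1 = '2'; at [8:15] match '[xgu50]', group 1 = 'xgu50'; at [17:23] match '[s095]', group 1 = 's095'.
`findall` collects group 1 from each match (3 total).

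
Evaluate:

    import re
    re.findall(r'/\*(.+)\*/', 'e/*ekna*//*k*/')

['ekna*//*k']

Matches: at [1:14] match '/*ekna*//*k*/', group 1 = 'ekna*//*k'.
One capturing group, so `findall` returns just the captured substring from the one match — 1 in all.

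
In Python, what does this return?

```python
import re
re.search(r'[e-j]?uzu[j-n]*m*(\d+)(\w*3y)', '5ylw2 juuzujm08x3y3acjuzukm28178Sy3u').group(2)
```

'x3y'

The match spans [8:18] → 'uzujm08x3y'.
Captured: group 1 = '08', group 2 = 'x3y'.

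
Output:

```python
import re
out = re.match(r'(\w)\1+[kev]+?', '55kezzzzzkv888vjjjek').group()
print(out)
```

`re.match` only tries the pattern at the start of the string.
The match spans [0:3] → '55k'.

55k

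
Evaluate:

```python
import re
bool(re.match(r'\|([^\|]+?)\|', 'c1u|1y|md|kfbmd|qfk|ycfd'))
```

False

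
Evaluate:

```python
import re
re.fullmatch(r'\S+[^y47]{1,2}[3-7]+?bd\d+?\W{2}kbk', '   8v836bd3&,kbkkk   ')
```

None

This matches one or more of a non-whitespace character; then 1 to 2 of any character except [y47], then one or more of a character in [3-7] (lazy), then the literal 'bd'; then one or more of a digit (lazy); then exactly 2 of a non-word character, then the literal 'kbk'.
`re.fullmatch` is like wrapping the pattern in `^…$` (in single-line mode).
Here the pattern can't cover the whole string, so the call returns None.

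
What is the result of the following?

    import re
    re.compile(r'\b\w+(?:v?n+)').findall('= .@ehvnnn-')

The pattern matches a word boundary (`\b`, zero-width); then one or more of a word character; then optionally the literal 'v', then one or more of a literal 'n' (non-capturing group).
With no groups in the pattern, `findall` gives back each whole match — 1 here.

['ehvnnn']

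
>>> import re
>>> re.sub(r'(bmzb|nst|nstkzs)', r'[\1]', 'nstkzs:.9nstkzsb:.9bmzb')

'[nst]kzs:.9[nst]kzsb:.9[bmzb]'

`|` is ordered: at each position the engine commits to the first alternative that works.
Matches: at [0:3] → 'nst'; at [9:12] → 'nst'; at [19:23] → 'bmzb'.
`\1` in the replacement pulls in group 1's text for each match.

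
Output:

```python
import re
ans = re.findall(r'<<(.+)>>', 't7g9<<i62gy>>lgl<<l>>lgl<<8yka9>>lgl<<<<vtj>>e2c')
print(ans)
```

['i62gy>>lgl<<l>>lgl<<8yka9>>lgl<<<<vtj']

With a single group, `findall` returns only what that group captured — 1 item.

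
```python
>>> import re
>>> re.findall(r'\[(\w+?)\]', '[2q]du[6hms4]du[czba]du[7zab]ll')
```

['2q', '6hms4', 'czba', '7zab']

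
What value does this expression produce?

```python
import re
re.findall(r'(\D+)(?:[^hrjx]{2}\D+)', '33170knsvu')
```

['kn']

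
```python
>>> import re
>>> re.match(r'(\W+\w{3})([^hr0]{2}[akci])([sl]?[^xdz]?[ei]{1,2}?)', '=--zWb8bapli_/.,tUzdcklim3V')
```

`re.match` won't scan ahead — the pattern has to work from the very first character.
Here the pattern fails at index 0, so the call returns None.

None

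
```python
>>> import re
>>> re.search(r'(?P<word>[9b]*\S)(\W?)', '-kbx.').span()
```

The pattern matches zero or more of one of [9b], then a non-whitespace character (captured as 'word'); then optionally a non-word character (captured).
`re.search` scans for the first position where the pattern succeeds.
The match spans [0:1] → '-'.
Captured: group 1 = '-', group 2 = ''.

(0, 1)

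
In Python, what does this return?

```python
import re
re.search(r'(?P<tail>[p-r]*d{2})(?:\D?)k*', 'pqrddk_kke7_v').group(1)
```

'pqrdd'

The match spans [0:6] → 'pqrddk'.
Captured: group 1 = 'pqrdd'.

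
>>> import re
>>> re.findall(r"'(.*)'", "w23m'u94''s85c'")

With a single group, `findall` returns only what that group captured — 1 item.

["u94''s85c"]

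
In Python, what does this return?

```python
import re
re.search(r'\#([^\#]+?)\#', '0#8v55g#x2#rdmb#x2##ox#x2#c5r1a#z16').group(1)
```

`search` walks the string left to right and returns the first match it finds.
The match spans [1:8] → '#8v55g#'.
Captured: group 1 = '8v55g'.

'8v55g'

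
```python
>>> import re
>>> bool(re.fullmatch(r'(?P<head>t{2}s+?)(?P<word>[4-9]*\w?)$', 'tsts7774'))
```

False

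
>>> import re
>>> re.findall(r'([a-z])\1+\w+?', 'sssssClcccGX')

['s', 'c']

The backreference `\1` re-matches whatever the first group consumed, character for character.
Matches: at [0:6] match 'sssssC', group 1 = 's'; at [7:11] match 'cccG', group 1 = 'c'.
Because there's exactly one group, `findall` drops the full match and keeps group 1 from each hit.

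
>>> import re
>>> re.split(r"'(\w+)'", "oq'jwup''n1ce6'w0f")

['oq', 'jwup', '', 'n1ce6', 'w0f']

Matches to split on: at [2:8] → "'jwup'"; at [8:15] → "'n1ce6'".
`re.split` interleaves the captured-group text with the surrounding fragments.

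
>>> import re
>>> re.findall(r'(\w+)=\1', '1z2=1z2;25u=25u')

After group 1 captures some text, `\1` only succeeds where that same text appears again.
Walking the string: at [0:7] match '1z2=1z2', group 1 = '1z2'; at [8:15] match '25u=25u', group 1 = '25u'.
Because there's exactly one group, `findall` drops the full match and keeps group 1 from each hit.

['1z2', '25u']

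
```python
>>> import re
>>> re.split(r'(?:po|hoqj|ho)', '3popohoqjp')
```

['3', '', '', 'p']

Branches in `(...|...)` are attempted left-to-right; the first branch that allows the whole pattern to succeed is taken.
Each match becomes a cut point; 4 segments remain.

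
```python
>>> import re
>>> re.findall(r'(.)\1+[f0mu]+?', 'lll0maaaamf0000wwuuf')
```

After group 1 captures some text, `\1` only succeeds where that same text appears again.
Scanning left to right: at [0:4] match 'lll0', group 1 = 'l'; at [5:10] match 'aaaam', group 1 = 'a'; at [11:15] match '0000', group 1 = '0'; at [15:18] match 'wwu', group 1 = 'w'.
`findall` collects group 1 from each match (4 total).

['l', 'a', '0', 'w']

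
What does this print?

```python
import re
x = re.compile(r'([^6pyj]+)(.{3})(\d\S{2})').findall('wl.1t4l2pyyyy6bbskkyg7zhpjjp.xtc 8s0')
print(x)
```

This matches one or more of any character except [6pyj] (captured); then exactly 3 of any character (captured); then a digit, then exactly 2 of a non-whitespace character (captured).
Scanning left to right: at [0:10] match 'wl.1t4l2py', groups = ('wl.1', 't4l', '2py'); at [14:24] match 'bbskkyg7zh', groups = ('bbsk', 'kyg', '7zh'); at [28:36] match '.xtc 8s0', groups = ('.x', 'tc ', '8s0').
Multiple groups make `findall` return tuples — one 3-tuple for each match.

[('wl.1', 't4l', '2py'), ('bbsk', 'kyg', '7zh'), ('.x', 'tc ', '8s0')]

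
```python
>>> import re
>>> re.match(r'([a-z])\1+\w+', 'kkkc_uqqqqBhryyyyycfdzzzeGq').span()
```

(0, 27)

`match` is anchored at position 0; if the pattern doesn't fit there, it returns None.
The match spans [0:27] → 'kkkc_uqqqqBhryyyyycfdzzzeGq'.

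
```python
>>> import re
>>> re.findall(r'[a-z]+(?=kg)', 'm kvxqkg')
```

The `(?=…)`/`(?<=…)` assertion just peeks at neighbouring text; it doesn't advance the match position.
No capturing groups, so `findall` returns the 1 full match string.

['kvxq']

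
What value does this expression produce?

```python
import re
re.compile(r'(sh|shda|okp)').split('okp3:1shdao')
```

['', 'okp', '3:1', 'sh', 'dao']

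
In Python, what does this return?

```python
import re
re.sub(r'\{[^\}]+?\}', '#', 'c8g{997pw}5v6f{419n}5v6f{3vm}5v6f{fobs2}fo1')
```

`sub` substitutes '#' at each match site.

'c8g#5v6f#5v6f#5v6f#fo1'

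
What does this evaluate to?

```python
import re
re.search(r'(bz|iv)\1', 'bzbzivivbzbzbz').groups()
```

After group 1 captures some text, `\1` only succeeds where that same text appears again.
`re.search` tries every starting position until one works.
The match spans [0:4] → 'bzbz'.
Captured: group 1 = 'bz'.

('bz',)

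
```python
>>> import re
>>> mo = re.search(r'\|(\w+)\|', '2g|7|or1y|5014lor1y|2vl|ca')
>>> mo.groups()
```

('7',)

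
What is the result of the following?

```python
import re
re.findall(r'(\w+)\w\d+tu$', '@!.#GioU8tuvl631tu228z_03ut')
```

With a single group, `findall` returns only what that group captured — 0 items.
Nothing in the string satisfies the pattern, so the list is empty.

[]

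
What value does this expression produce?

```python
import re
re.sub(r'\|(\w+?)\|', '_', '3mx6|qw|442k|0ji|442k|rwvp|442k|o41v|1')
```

'3mx6_442k_442k_442k_1'

Matches: at [4:8] → '|qw|'; at [12:17] → '|0ji|'; at [21:27] → '|rwvp|'; at [31:37] → '|o41v|'.
Each match is replaced by '_'.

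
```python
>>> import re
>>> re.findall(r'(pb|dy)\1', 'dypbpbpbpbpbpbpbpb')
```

['pb', 'pb', 'pb', 'pb']

`\1` has to match the exact text group 1 already captured.
Scanning left to right: at [2:6] match 'pbpb', group 1 = 'pb'; at [6:10] match 'pbpb', group 1 = 'pb'; at [10:14] match 'pbpb', group 1 = 'pb'; at [14:18] match 'pbpb', group 1 = 'pb'.
`findall` collects group 1 from each match (4 total).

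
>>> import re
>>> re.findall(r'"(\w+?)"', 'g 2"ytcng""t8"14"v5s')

['ytcng', 't8']

`findall` collects group 1 from each match (2 total).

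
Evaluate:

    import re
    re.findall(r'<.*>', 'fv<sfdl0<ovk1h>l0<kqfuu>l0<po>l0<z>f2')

Matches: at [2:35] → '<sfdl0<ovk1h>l0<kqfuu>l0<po>l0<z>'.
Since nothing is captured, `findall` lists the 1 matched substring directly.

['<sfdl0<ovk1h>l0<kqfuu>l0<po>l0<z>']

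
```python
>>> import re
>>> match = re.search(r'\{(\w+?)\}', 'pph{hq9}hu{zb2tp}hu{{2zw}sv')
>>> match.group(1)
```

'hq9'

`re.search` scans for the first position where the pattern succeeds.
The match spans [3:8] → '{hq9}'.
Captured: group 1 = 'hq9'.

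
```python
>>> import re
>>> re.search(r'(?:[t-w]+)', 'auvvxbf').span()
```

(1, 4)

The match spans [1:4] → 'uvv'.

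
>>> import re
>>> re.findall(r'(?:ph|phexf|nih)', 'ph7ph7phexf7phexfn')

['ph', 'ph', 'ph', 'ph']

Branches in `(...|...)` are attempted left-to-right; the first branch that allows the whole pattern to succeed is taken.
With no groups in the pattern, `findall` gives back each whole match — 4 here.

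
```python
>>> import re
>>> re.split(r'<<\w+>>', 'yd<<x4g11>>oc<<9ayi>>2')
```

['yd', 'oc', '2']

Matches to split on: at [2:11] → '<<x4g11>>'; at [13:21] → '<<9ayi>>'.
Each match becomes a cut point; 3 segments remain.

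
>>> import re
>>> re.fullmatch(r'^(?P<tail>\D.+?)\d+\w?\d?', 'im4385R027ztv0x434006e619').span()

(0, 25)

This matches anchored at the start of the string; then a non-digit, then one or more of any character (lazy) (captured as 'tail'); then one or more of a digit, then optionally a word character, then optionally a digit.
`re.fullmatch` requires the pattern to consume the entire string.
The match spans [0:25] → 'im4385R027ztv0x434006e619'.
Captured: group 1 = 'im4385R027ztv0x434006e'.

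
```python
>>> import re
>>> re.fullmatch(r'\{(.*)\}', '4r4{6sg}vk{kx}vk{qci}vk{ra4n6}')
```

None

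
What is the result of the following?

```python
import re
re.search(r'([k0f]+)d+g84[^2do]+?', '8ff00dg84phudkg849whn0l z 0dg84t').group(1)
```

The pattern matches one or more of one of [k0f] (captured); then one or more of the literal 'd', then the literal 'g84'; then one or more of any character except [2do] (lazy).
The `?` after the quantifier makes it lazy — it takes as little as possible before letting the rest of the pattern try.
`re.search` tries every starting position until one works.
The match spans [1:10] → 'ff00dg84p'.
Captured: group 1 = 'ff00'.

'ff00'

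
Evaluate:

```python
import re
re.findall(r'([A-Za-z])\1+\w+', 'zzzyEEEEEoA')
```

['z']

A backreference is literal: `\1` must see the identical characters the first group matched.
Because there's exactly one group, `findall` drops the full match and keeps group 1 from the one hit.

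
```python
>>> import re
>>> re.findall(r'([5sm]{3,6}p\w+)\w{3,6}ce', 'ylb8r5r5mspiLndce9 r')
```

This matches 3 to 6 of one of [5sm], then a literal 'p', then one or more of a word character (captured); then 3 to 6 of a word character, then the literal 'ce'.
Because there's exactly one group, `findall` drops the full match and keeps group 1 from the one hit.

['5mspi']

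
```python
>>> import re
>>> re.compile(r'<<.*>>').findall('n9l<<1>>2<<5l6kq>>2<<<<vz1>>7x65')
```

Matches: at [3:28] → '<<1>>2<<5l6kq>>2<<<<vz1>>'.
No capturing groups, so `findall` returns the 1 full match string.

['<<1>>2<<5l6kq>>2<<<<vz1>>']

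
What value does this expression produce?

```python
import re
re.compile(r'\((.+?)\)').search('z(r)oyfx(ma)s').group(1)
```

'r'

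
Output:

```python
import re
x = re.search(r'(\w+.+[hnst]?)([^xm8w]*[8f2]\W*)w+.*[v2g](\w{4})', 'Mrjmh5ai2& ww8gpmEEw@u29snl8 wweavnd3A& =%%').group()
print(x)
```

Mrjmh5ai2& ww8gpmEEw@u29snl8 wweavnd3A

The match spans [0:38] → 'Mrjmh5ai2& ww8gpmEEw@u29snl8 wweavnd3A'.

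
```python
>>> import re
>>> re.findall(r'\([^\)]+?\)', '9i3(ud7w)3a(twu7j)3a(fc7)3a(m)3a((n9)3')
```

Scanning left to right: at [3:9] → '(ud7w)'; at [11:18] → '(twu7j)'; at [20:25] → '(fc7)'; at [27:30] → '(m)'; at [32:37] → '((n9)'.
No capturing groups, so `findall` returns the 5 full match strings.

['(ud7w)', '(twu7j)', '(fc7)', '(m)', '((n9)']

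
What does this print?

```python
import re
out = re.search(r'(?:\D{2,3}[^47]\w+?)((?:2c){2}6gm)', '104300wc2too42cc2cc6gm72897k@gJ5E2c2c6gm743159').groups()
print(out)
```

('2c2c6gm',)

The match spans [27:40] → 'k@gJ5E2c2c6gm'.
Captured: group 1 = '2c2c6gm'.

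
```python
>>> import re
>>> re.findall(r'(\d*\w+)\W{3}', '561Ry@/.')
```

['561Ry']

This matches zero or more of a digit, then one or more of a word character (captured); then exactly 3 of a non-word character.
Scanning left to right: at [0:8] match '561Ry@/.', group 1 = '561Ry'.
One capturing group, so `findall` returns just the captured substring from the one match — 1 in all.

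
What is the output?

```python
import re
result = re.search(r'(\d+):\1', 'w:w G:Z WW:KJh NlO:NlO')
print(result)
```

None

`\1` has to match the exact text group 1 already captured.
`search` walks the string left to right and returns the first match it finds.
Here the pattern never matches, so the call returns None.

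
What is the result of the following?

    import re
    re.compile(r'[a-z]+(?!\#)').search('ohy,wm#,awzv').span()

(0, 3)

Because the assertion is negative and zero-width, positions next to the forbidden text are skipped.
`re.search` tries every starting position until one works.
The match spans [0:3] → 'ohy'.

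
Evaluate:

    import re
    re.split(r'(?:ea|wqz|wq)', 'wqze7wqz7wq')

['', 'e7', '7', '']

Alternation tries branches left to right and keeps the first one that lets the overall match succeed at that position.
The string is cut at each match, leaving 4 pieces.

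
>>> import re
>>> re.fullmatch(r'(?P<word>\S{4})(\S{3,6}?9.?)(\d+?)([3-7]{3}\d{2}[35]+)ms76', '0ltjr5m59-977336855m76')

None

`re.fullmatch` is like wrapping the pattern in `^…$` (in single-line mode).
Here there's no way to consume every character, so the call returns None.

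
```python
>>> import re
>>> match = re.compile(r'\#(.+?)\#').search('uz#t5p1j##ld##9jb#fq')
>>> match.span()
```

`search` walks the string left to right and returns the first match it finds.
The match spans [2:9] → '#t5p1j#'.
Captured: group 1 = 't5p1j'.

(2, 9)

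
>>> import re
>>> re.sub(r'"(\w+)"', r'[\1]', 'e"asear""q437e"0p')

'e[asear][q437e]0p'

Matches: at [1:8] → '"asear"'; at [8:15] → '"q437e"'.
The replacement refers to a captured group, so each match is rewritten using its own captured text.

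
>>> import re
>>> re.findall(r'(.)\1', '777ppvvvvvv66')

['7', 'p', 'v', 'v', 'v', '6']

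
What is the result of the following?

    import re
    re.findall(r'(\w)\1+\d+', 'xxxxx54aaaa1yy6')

['x', 'a', 'y']

`\1` is not a pattern — it's the concrete string captured by group 1, re-applied verbatim.
Scanning left to right: at [0:7] match 'xxxxx54', group 1 = 'x'; at [7:12] match 'aaaa1', group 1 = 'a'; at [12:15] match 'yy6', group 1 = 'y'.
Because there's exactly one group, `findall` drops the full match and keeps group 1 from each hit.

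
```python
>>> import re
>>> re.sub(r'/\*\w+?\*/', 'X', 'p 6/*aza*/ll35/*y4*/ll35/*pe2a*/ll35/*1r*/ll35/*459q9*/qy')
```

Every occurrence is swapped for 'X'.

'p 6Xll35Xll35Xll35Xll35Xqy'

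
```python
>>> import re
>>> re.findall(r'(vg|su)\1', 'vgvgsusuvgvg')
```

['vg', 'su', 'vg']

`\1` is not a pattern — it's the concrete string captured by group 1, re-applied verbatim.
Scanning left to right: at [0:4] match 'vgvg', group 1 = 'vg'; at [4:8] match 'susu', group 1 = 'su'; at [8:12] match 'vgvg', group 1 = 'vg'.
`findall` collects group 1 from each match (3 total).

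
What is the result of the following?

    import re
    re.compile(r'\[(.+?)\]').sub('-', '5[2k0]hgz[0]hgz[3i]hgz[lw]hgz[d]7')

'5-hgz-hgz-hgz-hgz-7'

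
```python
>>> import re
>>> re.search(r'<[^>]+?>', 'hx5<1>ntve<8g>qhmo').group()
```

'<1>'

The match spans [3:6] → '<1>'.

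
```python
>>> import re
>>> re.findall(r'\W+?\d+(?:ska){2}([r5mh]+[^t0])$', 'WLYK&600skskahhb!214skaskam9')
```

['m9']

The pattern matches one or more of a non-word character (lazy); then one or more of a digit, then the literal 'ska' repeated 2 times; then one or more of one of [r5mh], then any character except [t0] (captured); then anchored at the end.
Matches: at [16:28] match '!214skaskam9', group 1 = 'm9'.
One capturing group, so `findall` returns just the captured substring from the one match — 1 in all.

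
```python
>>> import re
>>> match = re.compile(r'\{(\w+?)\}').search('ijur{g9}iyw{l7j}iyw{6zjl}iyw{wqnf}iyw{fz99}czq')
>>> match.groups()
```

Unlike `match`, `search` isn't anchored — it looks for the pattern anywhere in the string.
The match spans [4:8] → '{g9}'.
Captured: group 1 = 'g9'.

('g9',)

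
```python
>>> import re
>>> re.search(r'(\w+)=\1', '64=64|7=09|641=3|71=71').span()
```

`\1` is not a pattern — it's the concrete string captured by group 1, re-applied verbatim.
The match spans [0:5] → '64=64'.

(0, 5)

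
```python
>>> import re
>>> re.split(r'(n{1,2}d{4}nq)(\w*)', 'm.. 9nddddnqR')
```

['m.. 9', 'nddddnq', 'R', '']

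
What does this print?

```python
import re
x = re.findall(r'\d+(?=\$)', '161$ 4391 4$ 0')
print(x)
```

['161', '4']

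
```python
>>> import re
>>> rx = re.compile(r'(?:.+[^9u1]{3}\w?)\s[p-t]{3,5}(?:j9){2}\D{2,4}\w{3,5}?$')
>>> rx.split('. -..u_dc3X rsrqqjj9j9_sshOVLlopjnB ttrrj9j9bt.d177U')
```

Pattern: one or more of any character, then exactly 3 of any character except [9u1], then optionally a word character (non-capturing group); then whitespace, then 3 to 5 of a character in [p-t], then the literal 'j9' repeated 2 times; then 2 to 4 of a non-digit, then 3 to 5 of a word character (lazy); then anchored at the end.
Each match becomes a cut point; 2 segments remain.

['', '']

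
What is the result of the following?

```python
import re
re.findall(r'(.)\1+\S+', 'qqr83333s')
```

The backreference `\1` re-matches whatever the first group consumed, character for character.
Matches: at [0:9] match 'qqr83333s', group 1 = 'q'.
With a single group, `findall` returns only what that group captured — 1 item.

['q']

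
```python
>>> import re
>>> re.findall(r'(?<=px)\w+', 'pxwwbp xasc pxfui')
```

The lookaround is zero-width — it requires the adjacent text to match without consuming it, so the asserted text isn't part of the match.
`findall` yields the raw match text (2 of them) because the pattern has no groups.

['wwbp', 'fui']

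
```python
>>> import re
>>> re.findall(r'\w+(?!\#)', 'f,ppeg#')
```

['f', 'ppe']

`(?!…)`/`(?<!…)` only lets a position through if the neighbouring text does NOT match; no characters are consumed.
No capturing groups, so `findall` returns the 2 full match strings.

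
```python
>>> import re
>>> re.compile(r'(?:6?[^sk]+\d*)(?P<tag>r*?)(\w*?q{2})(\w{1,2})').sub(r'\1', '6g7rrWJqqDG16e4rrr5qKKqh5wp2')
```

Pattern: optionally the literal '6', then one or more of any character except [sk], then zero or more of a digit (non-capturing group); then zero or more of a literal 'r' (lazy) (captured as 'tag'); then zero or more of a word character (lazy), then exactly 2 of a literal 'q' (captured); then 1 to 2 of a word character (captured).
Matches: at [0:11] → '6g7rrWJqqDG'.
`\1` in the replacement pulls in group 1's text for each match.

'16e4rrr5qKKqh5wp2'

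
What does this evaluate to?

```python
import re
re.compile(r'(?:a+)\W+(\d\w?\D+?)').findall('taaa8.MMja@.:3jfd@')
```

['3jf']

This matches one or more of a literal 'a' (non-capturing group); then one or more of a non-word character; then a digit, then optionally a word character, then one or more of a non-digit (lazy) (captured).
Because there's exactly one group, `findall` drops the full match and keeps group 1 from the one hit.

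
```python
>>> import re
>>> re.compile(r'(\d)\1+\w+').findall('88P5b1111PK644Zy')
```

['8']

After group 1 captures some text, `\1` only succeeds where that same text appears again.
Matches: at [0:16] match '88P5b1111PK644Zy', group 1 = '8'.
With a single group, `findall` returns only what that group captured — 1 item.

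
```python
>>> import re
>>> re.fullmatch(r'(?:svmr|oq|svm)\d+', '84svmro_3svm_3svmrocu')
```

None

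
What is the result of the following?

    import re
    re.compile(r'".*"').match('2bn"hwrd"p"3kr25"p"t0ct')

With `match`, the pattern is implicitly anchored at the beginning.
Here position 0 doesn't satisfy it, so the call returns None.

None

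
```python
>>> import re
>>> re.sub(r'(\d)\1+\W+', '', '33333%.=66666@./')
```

''

After group 1 captures some text, `\1` only succeeds where that same text appears again.
Matches: at [0:8] → '33333%.='; at [8:16] → '66666@./'.
Every occurrence is swapped for ''.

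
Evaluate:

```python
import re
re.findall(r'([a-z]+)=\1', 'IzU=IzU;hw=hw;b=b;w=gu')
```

['hw', 'b']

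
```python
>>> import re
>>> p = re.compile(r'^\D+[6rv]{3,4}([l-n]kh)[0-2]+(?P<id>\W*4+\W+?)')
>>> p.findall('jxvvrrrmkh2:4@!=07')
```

[('mkh', ':4@')]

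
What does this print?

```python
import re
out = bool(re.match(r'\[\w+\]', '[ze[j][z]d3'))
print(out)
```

False

`re.match` only tries the pattern at the start of the string.
Here the pattern fails at index 0, so the call returns None, and `bool(None)` is False.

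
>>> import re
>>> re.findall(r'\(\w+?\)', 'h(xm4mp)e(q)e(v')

['(xm4mp)', '(q)']

Since nothing is captured, `findall` lists the 2 matched substrings directly.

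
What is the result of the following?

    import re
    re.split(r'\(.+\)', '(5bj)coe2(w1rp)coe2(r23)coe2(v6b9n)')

['', '']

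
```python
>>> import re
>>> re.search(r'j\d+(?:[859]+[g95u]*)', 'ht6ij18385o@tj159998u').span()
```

This matches a literal 'j', then one or more of a digit; then one or more of one of [859], then zero or more of one of [g95u] (non-capturing group).
`re.search` scans for the first position where the pattern succeeds.
The match spans [4:10] → 'j18385'.

(4, 10)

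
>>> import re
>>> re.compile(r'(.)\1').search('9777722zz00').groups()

After group 1 captures some text, `\1` only succeeds where that same text appears again.
Unlike `match`, `search` isn't anchored — it looks for the pattern anywhere in the string.
The match spans [1:3] → '77'.
Captured: group 1 = '7'.

('7',)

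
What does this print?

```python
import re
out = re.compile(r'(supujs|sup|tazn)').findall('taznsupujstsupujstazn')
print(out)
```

['tazn', 'supujs', 'supujs', 'tazn']

Alternation tries branches left to right and keeps the first one that lets the overall match succeed at that position.
Scanning left to right: at [0:4] match 'tazn', group 1 = 'tazn'; at [4:10] match 'supujs', group 1 = 'supujs'; at [11:17] match 'supujs', group 1 = 'supujs'; at [17:21] match 'tazn', group 1 = 'tazn'.
Because there's exactly one group, `findall` drops the full match and keeps group 1 from each hit.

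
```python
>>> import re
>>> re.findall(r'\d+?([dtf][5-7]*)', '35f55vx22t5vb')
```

['f55', 't5']

The pattern matches one or more of a digit (lazy); then one of [dtf], then zero or more of a character in [5-7] (captured).
Matches: at [0:5] match '35f55', group 1 = 'f55'; at [7:11] match '22t5', group 1 = 't5'.
`findall` collects group 1 from each match (2 total).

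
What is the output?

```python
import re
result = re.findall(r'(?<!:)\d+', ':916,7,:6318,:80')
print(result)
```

['16', '7', '318', '0']

The negative lookahead/lookbehind blocks any match where the forbidden context is present.
Scanning left to right: at [2:4] → '16'; at [5:6] → '7'; at [9:12] → '318'; at [15:16] → '0'.
Since nothing is captured, `findall` lists the 4 matched substrings directly.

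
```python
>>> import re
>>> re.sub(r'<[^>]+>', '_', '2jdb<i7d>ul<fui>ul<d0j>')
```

'2jdb_ul_ul_'

Matches: at [4:9] → '<i7d>'; at [11:16] → '<fui>'; at [18:23] → '<d0j>'.
Every occurrence is swapped for '_'.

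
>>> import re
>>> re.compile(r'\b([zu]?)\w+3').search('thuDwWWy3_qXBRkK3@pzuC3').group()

'thuDwWWy3_qXBRkK3'

This matches a word boundary (`\b`, zero-width); then optionally one of [zu] (captured); then one or more of a word character, then the literal '3'.
`re.search` scans for the first position where the pattern succeeds.
The match spans [0:17] → 'thuDwWWy3_qXBRkK3'.
Captured: group 1 = ''.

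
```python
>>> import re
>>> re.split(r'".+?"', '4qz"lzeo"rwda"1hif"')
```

['4qz', 'rwda', '']

Matches to split on: at [3:9] → '"lzeo"'; at [13:19] → '"1hif"'.
The string is cut at each match, leaving 3 pieces.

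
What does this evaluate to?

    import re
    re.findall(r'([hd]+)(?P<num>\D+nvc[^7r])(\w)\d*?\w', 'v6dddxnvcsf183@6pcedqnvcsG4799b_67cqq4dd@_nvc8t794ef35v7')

[('ddd', 'xnvcs', 'f'), ('d', 'qnvcs', 'G'), ('dd', '@_nvc8', 't')]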